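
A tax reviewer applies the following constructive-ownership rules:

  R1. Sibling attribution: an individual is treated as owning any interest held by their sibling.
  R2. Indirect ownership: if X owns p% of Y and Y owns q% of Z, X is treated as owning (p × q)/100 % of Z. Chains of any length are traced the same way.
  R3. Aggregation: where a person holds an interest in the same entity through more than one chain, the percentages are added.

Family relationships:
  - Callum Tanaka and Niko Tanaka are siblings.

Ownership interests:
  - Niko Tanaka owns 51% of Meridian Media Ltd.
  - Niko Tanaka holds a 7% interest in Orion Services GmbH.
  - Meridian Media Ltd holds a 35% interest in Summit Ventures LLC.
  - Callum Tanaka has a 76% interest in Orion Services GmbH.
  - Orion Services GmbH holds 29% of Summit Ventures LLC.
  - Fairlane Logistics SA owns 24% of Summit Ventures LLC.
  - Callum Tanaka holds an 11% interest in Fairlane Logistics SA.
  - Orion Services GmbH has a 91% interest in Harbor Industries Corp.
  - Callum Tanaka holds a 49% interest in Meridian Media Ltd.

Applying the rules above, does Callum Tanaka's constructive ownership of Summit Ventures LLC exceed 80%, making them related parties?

No

By sibling attribution (R1), Callum Tanaka is treated as also owning Niko Tanaka's interest in Meridian Media Ltd, giving 49% + 51% = 100%.
By sibling attribution (R1), Callum Tanaka is treated as also owning Niko Tanaka's interest in Orion Services GmbH, giving 76% + 7% = 83%.
Chain via Fairlane Logistics SA (R2): 11% × 24% = 2.64% of Summit Ventures LLC.
Chain via Meridian Media Ltd (R2): 100% × 35% = 35% of Summit Ventures LLC.
Chain via Orion Services GmbH (R2): 83% × 29% = 24.07% of Summit Ventures LLC.
Aggregating (R3): 2.64% + 35% + 24.07% = 61.71%.
61.71% does not exceed the 80% threshold, so Callum is not a related party to Summit Ventures LLC.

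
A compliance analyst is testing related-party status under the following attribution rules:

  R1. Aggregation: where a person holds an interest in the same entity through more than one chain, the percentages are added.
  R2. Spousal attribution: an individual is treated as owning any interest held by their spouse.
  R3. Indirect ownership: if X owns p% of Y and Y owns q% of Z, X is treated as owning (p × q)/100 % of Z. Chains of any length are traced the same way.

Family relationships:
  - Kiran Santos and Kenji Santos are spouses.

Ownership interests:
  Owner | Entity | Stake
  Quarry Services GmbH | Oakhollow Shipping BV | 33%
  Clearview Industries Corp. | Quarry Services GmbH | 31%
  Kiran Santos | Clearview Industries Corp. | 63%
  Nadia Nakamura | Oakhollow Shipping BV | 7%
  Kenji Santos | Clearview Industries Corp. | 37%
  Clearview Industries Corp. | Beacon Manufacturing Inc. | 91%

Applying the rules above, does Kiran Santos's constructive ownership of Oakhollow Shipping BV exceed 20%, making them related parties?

No

By spousal attribution (R2), Kiran Santos is treated as also owning Kenji Santos's interest in Clearview Industries Corp, giving 63% + 37% = 100%.
Chain via Clearview Industries Corp. → Quarry Services GmbH (R3): 100% × 31% × 33% = 10.23% of Oakhollow Shipping BV.
10.23% does not exceed the 20% threshold, so Kiran is not a related party to Oakhollow Shipping BV.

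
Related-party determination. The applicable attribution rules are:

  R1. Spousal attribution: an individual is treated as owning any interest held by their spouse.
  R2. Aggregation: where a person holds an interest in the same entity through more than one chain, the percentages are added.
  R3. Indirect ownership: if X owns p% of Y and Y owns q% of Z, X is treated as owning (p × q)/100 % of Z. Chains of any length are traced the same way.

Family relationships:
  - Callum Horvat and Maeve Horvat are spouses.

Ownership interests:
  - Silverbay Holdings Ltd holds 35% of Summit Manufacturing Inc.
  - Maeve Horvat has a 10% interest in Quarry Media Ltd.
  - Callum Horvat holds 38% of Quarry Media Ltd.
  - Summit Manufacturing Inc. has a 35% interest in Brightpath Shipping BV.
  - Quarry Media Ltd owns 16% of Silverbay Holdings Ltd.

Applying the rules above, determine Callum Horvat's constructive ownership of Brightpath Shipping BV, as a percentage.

0.9408%

By spousal attribution (R1), Callum Horvat is treated as also owning Maeve Horvat's interest in Quarry Media Ltd, giving 38% + 10% = 48%.
Chain via Quarry Media Ltd → Silverbay Holdings Ltd → Summit Manufacturing Inc. (R3): 48% × 16% × 35% × 35% = 0.9408% of Brightpath Shipping BV.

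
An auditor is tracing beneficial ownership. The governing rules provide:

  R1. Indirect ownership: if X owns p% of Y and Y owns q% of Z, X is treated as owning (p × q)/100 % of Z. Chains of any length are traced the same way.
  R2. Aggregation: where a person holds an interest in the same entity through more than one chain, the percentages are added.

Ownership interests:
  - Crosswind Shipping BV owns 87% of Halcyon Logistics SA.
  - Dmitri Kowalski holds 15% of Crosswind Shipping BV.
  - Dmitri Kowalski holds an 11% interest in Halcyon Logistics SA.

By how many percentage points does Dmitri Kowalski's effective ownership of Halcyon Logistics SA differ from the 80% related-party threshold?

55.95

Chain via Crosswind Shipping BV (R1): 15% × 87% = 13.05% of Halcyon Logistics SA.
Direct interest in Halcyon Logistics SA: 11%.
Aggregating (R2): 13.05% + 11% = 24.05%.
24.05% falls short of the 80% threshold by 55.95 percentage points.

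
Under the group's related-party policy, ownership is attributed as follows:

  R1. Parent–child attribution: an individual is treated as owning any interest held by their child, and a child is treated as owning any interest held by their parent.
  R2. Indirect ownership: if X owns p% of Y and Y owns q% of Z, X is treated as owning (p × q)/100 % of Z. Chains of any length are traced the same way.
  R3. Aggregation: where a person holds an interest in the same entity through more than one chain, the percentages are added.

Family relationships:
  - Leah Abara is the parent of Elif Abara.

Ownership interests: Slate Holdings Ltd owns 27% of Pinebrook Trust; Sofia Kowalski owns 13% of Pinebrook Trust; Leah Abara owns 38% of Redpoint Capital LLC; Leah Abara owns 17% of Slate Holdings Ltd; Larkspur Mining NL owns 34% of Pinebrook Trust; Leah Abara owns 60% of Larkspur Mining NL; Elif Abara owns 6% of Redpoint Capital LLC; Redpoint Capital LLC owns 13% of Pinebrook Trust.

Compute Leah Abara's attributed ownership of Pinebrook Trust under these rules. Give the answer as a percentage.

By parent–child attribution (R1), Leah Abara is treated as also owning Elif Abara's interest in Redpoint Capital LLC, giving 38% + 6% = 44%.
Chain via Redpoint Capital LLC (R2): 44% × 13% = 5.72% of Pinebrook Trust.
Chain via Larkspur Mining NL (R2): 60% × 34% = 20.4% of Pinebrook Trust.
Chain via Slate Holdings Ltd (R2): 17% × 27% = 4.59% of Pinebrook Trust.
Aggregating (R3): 5.72% + 20.4% + 4.59% = 30.71%.

30.71%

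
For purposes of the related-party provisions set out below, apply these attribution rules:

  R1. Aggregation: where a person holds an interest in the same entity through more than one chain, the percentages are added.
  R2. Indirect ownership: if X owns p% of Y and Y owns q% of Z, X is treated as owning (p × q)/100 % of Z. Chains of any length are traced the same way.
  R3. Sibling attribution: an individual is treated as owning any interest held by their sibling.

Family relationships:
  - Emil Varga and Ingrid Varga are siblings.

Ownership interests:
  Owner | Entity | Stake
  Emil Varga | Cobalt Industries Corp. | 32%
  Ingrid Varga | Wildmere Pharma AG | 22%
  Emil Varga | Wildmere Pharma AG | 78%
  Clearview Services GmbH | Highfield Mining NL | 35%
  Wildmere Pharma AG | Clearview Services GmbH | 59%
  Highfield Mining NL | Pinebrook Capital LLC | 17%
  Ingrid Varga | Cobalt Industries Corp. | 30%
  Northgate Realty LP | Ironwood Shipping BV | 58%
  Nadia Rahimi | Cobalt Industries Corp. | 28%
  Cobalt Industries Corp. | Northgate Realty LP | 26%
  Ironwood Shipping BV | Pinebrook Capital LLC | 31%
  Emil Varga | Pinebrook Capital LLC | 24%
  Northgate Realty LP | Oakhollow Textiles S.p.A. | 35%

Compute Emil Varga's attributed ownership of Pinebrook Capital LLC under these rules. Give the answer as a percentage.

By sibling attribution (R3), Emil Varga is treated as also owning Ingrid Varga's interest in Cobalt Industries Corp, giving 32% + 30% = 62%.
By sibling attribution (R3), Emil Varga is treated as also owning Ingrid Varga's interest in Wildmere Pharma AG, giving 78% + 22% = 100%.
Chain via Cobalt Industries Corp. → Northgate Realty LP → Ironwood Shipping BV (R2): 62% × 26% × 58% × 31% = 2.898376% of Pinebrook Capital LLC.
Chain via Wildmere Pharma AG → Clearview Services GmbH → Highfield Mining NL (R2): 100% × 59% × 35% × 17% = 3.5105% of Pinebrook Capital LLC.
Direct interest in Pinebrook Capital LLC: 24%.
Aggregating (R1): 2.898376% + 3.5105% + 24% = 30.408876%.

30.408876%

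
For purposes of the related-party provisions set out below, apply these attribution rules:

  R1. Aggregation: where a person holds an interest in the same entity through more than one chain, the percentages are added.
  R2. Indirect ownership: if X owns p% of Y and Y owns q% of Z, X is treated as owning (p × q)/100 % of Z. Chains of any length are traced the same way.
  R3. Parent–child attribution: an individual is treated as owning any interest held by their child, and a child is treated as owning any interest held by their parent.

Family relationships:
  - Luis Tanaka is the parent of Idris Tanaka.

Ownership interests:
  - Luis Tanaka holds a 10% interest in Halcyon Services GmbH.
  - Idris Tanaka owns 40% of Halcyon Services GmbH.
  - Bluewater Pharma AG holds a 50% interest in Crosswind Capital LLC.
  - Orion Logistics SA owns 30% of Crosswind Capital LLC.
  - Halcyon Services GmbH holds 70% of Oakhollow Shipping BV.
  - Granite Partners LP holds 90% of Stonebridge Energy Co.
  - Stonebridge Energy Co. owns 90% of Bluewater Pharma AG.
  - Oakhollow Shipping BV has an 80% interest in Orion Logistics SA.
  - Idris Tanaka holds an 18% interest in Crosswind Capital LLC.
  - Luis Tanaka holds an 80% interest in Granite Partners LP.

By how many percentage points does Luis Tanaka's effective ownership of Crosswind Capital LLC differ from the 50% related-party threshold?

8.8

By parent–child attribution (R3), Luis Tanaka is treated as also owning Idris Tanaka's interest in Halcyon Services GmbH, giving 10% + 40% = 50%.
By parent–child attribution (R3), Luis Tanaka is treated as owning Idris Tanaka's 18% interest in Crosswind Capital LLC.
Chain via Granite Partners LP → Stonebridge Energy Co. → Bluewater Pharma AG (R2): 80% × 90% × 90% × 50% = 32.4% of Crosswind Capital LLC.
Chain via Halcyon Services GmbH → Oakhollow Shipping BV → Orion Logistics SA (R2): 50% × 70% × 80% × 30% = 8.4% of Crosswind Capital LLC.
Direct interest in Crosswind Capital LLC: 18%.
Aggregating (R1): 32.4% + 8.4% + 18% = 58.8%.
58.8% exceeds the 50% threshold by 8.8 percentage points.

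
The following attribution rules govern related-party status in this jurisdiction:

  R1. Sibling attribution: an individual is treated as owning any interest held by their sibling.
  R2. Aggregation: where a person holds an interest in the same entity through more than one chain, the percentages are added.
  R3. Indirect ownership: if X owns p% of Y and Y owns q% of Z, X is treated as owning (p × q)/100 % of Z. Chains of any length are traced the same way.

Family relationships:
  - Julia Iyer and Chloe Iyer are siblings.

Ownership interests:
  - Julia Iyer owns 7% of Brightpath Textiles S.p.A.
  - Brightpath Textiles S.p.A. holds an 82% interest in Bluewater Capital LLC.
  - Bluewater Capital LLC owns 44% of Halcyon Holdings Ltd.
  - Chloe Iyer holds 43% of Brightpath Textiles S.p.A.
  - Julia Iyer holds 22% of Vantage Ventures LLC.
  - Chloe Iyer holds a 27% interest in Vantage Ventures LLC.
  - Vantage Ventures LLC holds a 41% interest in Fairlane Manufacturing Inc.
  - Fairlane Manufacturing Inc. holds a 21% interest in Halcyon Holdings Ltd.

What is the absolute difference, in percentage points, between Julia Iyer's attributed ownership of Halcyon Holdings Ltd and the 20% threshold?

2.2589

By sibling attribution (R1), Julia Iyer is treated as also owning Chloe Iyer's interest in Vantage Ventures LLC, giving 22% + 27% = 49%.
By sibling attribution (R1), Julia Iyer is treated as also owning Chloe Iyer's interest in Brightpath Textiles S.p.A, giving 7% + 43% = 50%.
Chain via Vantage Ventures LLC → Fairlane Manufacturing Inc. (R3): 49% × 41% × 21% = 4.2189% of Halcyon Holdings Ltd.
Chain via Brightpath Textiles S.p.A. → Bluewater Capital LLC (R3): 50% × 82% × 44% = 18.04% of Halcyon Holdings Ltd.
Aggregating (R2): 4.2189% + 18.04% = 22.2589%.
22.2589% exceeds the 20% threshold by 2.2589 percentage points.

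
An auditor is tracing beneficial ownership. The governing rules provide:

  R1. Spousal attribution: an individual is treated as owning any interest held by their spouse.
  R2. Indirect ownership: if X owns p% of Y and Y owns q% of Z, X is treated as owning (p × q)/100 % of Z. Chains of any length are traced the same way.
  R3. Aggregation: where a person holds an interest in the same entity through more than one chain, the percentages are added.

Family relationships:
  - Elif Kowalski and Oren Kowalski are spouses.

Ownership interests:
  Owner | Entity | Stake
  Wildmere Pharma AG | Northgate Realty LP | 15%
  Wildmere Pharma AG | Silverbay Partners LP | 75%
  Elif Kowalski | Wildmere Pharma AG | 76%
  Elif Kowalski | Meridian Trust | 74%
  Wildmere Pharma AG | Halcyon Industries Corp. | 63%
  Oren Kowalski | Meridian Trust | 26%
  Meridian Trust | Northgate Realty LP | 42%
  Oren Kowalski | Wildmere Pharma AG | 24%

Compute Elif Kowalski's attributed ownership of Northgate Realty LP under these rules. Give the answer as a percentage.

57%

By spousal attribution (R1), Elif Kowalski is treated as also owning Oren Kowalski's interest in Wildmere Pharma AG, giving 76% + 24% = 100%.
By spousal attribution (R1), Elif Kowalski is treated as also owning Oren Kowalski's interest in Meridian Trust, giving 74% + 26% = 100%.
Chain via Wildmere Pharma AG (R2): 100% × 15% = 15% of Northgate Realty LP.
Chain via Meridian Trust (R2): 100% × 42% = 42% of Northgate Realty LP.
Aggregating (R3): 15% + 42% = 57%.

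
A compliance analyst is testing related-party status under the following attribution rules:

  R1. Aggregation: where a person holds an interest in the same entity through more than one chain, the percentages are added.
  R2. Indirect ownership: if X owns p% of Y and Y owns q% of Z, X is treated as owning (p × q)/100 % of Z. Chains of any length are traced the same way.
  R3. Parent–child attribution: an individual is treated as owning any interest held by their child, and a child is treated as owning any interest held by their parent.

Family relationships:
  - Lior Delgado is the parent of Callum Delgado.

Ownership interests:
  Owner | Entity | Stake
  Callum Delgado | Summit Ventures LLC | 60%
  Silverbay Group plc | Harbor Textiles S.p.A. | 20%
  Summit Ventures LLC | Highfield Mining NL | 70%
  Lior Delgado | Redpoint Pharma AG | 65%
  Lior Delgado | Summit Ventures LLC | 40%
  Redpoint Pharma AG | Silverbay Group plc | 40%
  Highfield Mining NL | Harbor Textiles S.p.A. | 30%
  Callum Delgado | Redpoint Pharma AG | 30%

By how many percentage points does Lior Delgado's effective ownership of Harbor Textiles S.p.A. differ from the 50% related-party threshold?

By parent–child attribution (R3), Lior Delgado is treated as also owning Callum Delgado's interest in Summit Ventures LLC, giving 40% + 60% = 100%.
By parent–child attribution (R3), Lior Delgado is treated as also owning Callum Delgado's interest in Redpoint Pharma AG, giving 65% + 30% = 95%.
Chain via Summit Ventures LLC → Highfield Mining NL (R2): 100% × 70% × 30% = 21% of Harbor Textiles S.p.A.
Chain via Redpoint Pharma AG → Silverbay Group plc (R2): 95% × 40% × 20% = 7.6% of Harbor Textiles S.p.A.
Aggregating (R1): 21% + 7.6% = 28.6%.
28.6% falls short of the 50% threshold by 21.4 percentage points.

21.4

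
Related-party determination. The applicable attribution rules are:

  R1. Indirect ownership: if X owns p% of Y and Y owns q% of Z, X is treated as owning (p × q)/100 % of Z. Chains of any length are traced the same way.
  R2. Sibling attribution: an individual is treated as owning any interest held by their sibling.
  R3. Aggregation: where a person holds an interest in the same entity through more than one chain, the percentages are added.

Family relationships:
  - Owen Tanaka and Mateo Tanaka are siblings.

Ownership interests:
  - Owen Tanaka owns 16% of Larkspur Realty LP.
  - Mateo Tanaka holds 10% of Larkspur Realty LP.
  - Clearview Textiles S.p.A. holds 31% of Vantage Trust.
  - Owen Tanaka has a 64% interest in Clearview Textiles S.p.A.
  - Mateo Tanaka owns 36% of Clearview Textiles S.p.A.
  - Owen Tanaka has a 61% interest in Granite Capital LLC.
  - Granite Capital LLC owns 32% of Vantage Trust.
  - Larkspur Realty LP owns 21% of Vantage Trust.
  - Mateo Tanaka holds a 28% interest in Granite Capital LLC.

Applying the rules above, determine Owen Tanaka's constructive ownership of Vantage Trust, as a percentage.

64.94%

By sibling attribution (R2), Owen Tanaka is treated as also owning Mateo Tanaka's interest in Granite Capital LLC, giving 61% + 28% = 89%.
By sibling attribution (R2), Owen Tanaka is treated as also owning Mateo Tanaka's interest in Clearview Textiles S.p.A, giving 64% + 36% = 100%.
By sibling attribution (R2), Owen Tanaka is treated as also owning Mateo Tanaka's interest in Larkspur Realty LP, giving 16% + 10% = 26%.
Chain via Granite Capital LLC (R1): 89% × 32% = 28.48% of Vantage Trust.
Chain via Clearview Textiles S.p.A. (R1): 100% × 31% = 31% of Vantage Trust.
Chain via Larkspur Realty LP (R1): 26% × 21% = 5.46% of Vantage Trust.
Aggregating (R3): 28.48% + 31% + 5.46% = 64.94%.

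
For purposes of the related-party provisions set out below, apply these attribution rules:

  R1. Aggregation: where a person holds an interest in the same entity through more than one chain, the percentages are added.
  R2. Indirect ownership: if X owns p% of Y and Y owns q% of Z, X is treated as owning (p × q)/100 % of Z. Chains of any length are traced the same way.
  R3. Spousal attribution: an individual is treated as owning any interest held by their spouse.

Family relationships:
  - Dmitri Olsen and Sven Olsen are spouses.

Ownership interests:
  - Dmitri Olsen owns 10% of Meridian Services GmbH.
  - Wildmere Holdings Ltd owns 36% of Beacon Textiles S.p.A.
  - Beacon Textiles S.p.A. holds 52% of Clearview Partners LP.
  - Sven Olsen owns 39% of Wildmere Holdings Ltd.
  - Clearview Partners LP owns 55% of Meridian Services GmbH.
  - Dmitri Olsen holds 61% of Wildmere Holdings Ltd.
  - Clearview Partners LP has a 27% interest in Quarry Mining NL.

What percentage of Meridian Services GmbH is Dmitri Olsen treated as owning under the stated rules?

20.296%

By spousal attribution (R3), Dmitri Olsen is treated as also owning Sven Olsen's interest in Wildmere Holdings Ltd, giving 61% + 39% = 100%.
Chain via Wildmere Holdings Ltd → Beacon Textiles S.p.A. → Clearview Partners LP (R2): 100% × 36% × 52% × 55% = 10.296% of Meridian Services GmbH.
Direct interest in Meridian Services GmbH: 10%.
Aggregating (R1): 10.296% + 10% = 20.296%.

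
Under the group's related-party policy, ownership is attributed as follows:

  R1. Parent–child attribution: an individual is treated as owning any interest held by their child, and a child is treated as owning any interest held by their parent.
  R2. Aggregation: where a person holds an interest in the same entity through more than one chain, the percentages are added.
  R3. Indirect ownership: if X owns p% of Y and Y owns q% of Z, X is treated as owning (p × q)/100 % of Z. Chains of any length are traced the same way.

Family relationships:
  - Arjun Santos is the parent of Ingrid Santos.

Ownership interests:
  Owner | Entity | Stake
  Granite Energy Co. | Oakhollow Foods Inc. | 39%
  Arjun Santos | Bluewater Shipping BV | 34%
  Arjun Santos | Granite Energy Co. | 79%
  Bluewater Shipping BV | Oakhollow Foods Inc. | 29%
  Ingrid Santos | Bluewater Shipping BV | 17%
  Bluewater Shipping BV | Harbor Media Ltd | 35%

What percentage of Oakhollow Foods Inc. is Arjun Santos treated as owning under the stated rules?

By parent–child attribution (R1), Arjun Santos is treated as also owning Ingrid Santos's interest in Bluewater Shipping BV, giving 34% + 17% = 51%.
Chain via Granite Energy Co. (R3): 79% × 39% = 30.81% of Oakhollow Foods Inc.
Chain via Bluewater Shipping BV (R3): 51% × 29% = 14.79% of Oakhollow Foods Inc.
Aggregating (R2): 30.81% + 14.79% = 45.6%.

45.6%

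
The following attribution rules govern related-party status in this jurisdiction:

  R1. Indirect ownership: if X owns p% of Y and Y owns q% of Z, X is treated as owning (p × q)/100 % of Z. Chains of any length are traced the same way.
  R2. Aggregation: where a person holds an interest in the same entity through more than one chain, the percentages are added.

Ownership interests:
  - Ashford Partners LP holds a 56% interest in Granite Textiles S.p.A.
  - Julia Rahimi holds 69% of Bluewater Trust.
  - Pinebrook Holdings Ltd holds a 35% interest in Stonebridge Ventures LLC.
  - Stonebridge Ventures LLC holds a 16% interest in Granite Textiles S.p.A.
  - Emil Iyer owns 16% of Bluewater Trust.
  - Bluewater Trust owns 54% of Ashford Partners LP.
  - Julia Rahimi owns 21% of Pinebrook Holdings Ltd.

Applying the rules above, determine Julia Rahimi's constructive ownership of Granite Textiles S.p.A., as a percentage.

Chain via Pinebrook Holdings Ltd → Stonebridge Ventures LLC (R1): 21% × 35% × 16% = 1.176% of Granite Textiles S.p.A.
Chain via Bluewater Trust → Ashford Partners LP (R1): 69% × 54% × 56% = 20.8656% of Granite Textiles S.p.A.
Aggregating (R2): 1.176% + 20.8656% = 22.0416%.

22.0416%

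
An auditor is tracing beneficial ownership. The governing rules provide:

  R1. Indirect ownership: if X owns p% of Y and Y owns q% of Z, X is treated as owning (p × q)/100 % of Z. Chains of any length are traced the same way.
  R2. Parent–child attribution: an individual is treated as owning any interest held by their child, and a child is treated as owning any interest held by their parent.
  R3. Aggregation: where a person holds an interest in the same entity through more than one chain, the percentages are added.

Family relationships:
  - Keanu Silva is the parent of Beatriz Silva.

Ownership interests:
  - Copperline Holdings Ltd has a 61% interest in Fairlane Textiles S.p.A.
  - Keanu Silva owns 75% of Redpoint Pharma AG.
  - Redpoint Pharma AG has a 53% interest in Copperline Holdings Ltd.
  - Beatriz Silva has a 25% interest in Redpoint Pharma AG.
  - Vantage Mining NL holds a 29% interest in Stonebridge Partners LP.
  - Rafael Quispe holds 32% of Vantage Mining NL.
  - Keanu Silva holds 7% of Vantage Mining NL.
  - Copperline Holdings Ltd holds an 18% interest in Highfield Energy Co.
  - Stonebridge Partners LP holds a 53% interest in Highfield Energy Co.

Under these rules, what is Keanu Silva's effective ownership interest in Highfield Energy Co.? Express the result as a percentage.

10.6159%

By parent–child attribution (R2), Keanu Silva is treated as also owning Beatriz Silva's interest in Redpoint Pharma AG, giving 75% + 25% = 100%.
Chain via Vantage Mining NL → Stonebridge Partners LP (R1): 7% × 29% × 53% = 1.0759% of Highfield Energy Co.
Chain via Redpoint Pharma AG → Copperline Holdings Ltd (R1): 100% × 53% × 18% = 9.54% of Highfield Energy Co.
Aggregating (R3): 1.0759% + 9.54% = 10.6159%.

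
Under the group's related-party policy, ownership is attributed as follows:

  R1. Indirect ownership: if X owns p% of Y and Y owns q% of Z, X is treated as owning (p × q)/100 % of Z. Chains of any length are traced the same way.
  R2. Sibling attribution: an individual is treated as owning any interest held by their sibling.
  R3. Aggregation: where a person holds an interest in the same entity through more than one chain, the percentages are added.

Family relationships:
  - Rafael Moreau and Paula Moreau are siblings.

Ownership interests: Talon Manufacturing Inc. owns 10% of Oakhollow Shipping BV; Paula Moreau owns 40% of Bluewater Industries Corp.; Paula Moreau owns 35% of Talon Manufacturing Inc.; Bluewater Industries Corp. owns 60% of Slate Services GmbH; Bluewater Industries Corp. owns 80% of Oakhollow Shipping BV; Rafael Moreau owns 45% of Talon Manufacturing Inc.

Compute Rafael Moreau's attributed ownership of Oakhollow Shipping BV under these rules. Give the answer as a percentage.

40%

By sibling attribution (R2), Rafael Moreau is treated as also owning Paula Moreau's interest in Talon Manufacturing Inc, giving 45% + 35% = 80%.
By sibling attribution (R2), Rafael Moreau is treated as owning Paula Moreau's 40% interest in Bluewater Industries Corp.
Chain via Talon Manufacturing Inc. (R1): 80% × 10% = 8% of Oakhollow Shipping BV.
Chain via Bluewater Industries Corp. (R1): 40% × 80% = 32% of Oakhollow Shipping BV.
Aggregating (R3): 8% + 32% = 40%.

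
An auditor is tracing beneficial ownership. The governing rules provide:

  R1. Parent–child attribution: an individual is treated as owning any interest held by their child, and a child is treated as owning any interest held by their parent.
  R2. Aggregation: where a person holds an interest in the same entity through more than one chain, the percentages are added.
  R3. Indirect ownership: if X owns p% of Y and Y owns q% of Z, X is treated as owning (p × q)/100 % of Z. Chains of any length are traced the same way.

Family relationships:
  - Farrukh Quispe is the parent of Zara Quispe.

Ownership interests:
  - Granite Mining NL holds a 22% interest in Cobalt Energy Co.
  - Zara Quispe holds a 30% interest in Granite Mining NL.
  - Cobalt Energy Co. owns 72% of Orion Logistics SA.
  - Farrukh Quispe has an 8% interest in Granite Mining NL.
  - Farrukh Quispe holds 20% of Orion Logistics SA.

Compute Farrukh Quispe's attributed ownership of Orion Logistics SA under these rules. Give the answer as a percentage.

By parent–child attribution (R1), Farrukh Quispe is treated as also owning Zara Quispe's interest in Granite Mining NL, giving 8% + 30% = 38%.
Chain via Granite Mining NL → Cobalt Energy Co. (R3): 38% × 22% × 72% = 6.0192% of Orion Logistics SA.
Direct interest in Orion Logistics SA: 20%.
Aggregating (R2): 6.0192% + 20% = 26.0192%.

26.0192%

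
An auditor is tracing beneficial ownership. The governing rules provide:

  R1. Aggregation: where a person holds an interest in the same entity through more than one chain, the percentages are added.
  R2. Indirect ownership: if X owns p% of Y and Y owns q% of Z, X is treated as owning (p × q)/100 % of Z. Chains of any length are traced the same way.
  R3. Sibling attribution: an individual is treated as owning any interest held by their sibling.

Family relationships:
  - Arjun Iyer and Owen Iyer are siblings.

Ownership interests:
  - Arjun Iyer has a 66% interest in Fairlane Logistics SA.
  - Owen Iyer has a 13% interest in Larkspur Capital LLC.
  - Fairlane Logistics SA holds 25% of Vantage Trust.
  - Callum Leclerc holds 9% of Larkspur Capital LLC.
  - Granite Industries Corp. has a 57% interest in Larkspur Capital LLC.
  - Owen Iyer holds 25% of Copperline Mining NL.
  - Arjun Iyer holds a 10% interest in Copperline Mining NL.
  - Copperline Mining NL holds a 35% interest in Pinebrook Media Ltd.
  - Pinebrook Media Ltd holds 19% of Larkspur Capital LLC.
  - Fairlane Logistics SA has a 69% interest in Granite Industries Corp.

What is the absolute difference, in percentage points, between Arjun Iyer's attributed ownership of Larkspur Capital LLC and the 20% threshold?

By sibling attribution (R3), Arjun Iyer is treated as also owning Owen Iyer's interest in Copperline Mining NL, giving 10% + 25% = 35%.
By sibling attribution (R3), Arjun Iyer is treated as owning Owen Iyer's 13% interest in Larkspur Capital LLC.
Chain via Copperline Mining NL → Pinebrook Media Ltd (R2): 35% × 35% × 19% = 2.3275% of Larkspur Capital LLC.
Chain via Fairlane Logistics SA → Granite Industries Corp. (R2): 66% × 69% × 57% = 25.9578% of Larkspur Capital LLC.
Direct interest in Larkspur Capital LLC: 13%.
Aggregating (R1): 2.3275% + 25.9578% + 13% = 41.2853%.
41.2853% exceeds the 20% threshold by 21.2853 percentage points.

21.2853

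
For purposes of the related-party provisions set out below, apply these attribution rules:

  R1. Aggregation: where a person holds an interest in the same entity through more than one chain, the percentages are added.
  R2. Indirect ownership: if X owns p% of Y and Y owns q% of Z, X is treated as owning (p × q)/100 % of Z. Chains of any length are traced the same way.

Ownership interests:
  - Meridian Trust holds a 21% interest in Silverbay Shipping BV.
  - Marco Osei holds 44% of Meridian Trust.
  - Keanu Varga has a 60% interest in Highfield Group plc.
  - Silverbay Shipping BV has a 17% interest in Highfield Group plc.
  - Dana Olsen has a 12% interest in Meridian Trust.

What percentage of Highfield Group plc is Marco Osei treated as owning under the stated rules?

1.5708%

Chain via Meridian Trust → Silverbay Shipping BV (R2): 44% × 21% × 17% = 1.5708% of Highfield Group plc.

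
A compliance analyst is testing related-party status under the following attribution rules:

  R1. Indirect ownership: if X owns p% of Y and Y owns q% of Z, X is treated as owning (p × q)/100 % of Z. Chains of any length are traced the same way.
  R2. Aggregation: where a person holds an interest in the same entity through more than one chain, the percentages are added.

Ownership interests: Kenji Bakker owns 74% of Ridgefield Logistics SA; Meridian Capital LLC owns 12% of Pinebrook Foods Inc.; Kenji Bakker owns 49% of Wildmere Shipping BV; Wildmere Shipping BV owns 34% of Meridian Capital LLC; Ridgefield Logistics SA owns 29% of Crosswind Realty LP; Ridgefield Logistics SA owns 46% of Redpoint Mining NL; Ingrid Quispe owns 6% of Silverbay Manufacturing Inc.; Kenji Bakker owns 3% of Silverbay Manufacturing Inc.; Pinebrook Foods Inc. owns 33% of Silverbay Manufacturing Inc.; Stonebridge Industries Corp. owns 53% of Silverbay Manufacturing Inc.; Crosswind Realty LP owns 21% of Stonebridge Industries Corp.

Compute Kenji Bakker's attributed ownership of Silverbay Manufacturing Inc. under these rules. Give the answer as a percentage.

Chain via Ridgefield Logistics SA → Crosswind Realty LP → Stonebridge Industries Corp. (R1): 74% × 29% × 21% × 53% = 2.388498% of Silverbay Manufacturing Inc.
Chain via Wildmere Shipping BV → Meridian Capital LLC → Pinebrook Foods Inc. (R1): 49% × 34% × 12% × 33% = 0.659736% of Silverbay Manufacturing Inc.
Direct interest in Silverbay Manufacturing Inc: 3%.
Aggregating (R2): 2.388498% + 0.659736% + 3% = 6.048234%.

6.048234%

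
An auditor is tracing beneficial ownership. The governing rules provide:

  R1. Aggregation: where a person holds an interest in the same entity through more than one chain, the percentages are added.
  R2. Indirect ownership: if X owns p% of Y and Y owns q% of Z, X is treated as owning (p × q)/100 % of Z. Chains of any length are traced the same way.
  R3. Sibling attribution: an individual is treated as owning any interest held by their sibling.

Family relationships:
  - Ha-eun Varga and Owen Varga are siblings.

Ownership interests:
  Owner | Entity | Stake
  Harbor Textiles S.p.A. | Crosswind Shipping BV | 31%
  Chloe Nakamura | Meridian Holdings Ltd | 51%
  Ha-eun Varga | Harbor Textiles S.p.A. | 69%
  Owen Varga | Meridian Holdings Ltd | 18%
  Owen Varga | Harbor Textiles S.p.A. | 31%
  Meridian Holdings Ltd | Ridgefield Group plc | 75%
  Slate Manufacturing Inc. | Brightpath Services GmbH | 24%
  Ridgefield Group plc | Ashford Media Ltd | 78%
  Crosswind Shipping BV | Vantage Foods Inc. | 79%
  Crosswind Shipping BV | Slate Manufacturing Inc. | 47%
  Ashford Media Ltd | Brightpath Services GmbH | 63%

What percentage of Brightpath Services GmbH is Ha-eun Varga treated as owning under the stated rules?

By sibling attribution (R3), Ha-eun Varga is treated as also owning Owen Varga's interest in Harbor Textiles S.p.A, giving 69% + 31% = 100%.
By sibling attribution (R3), Ha-eun Varga is treated as owning Owen Varga's 18% interest in Meridian Holdings Ltd.
Chain via Harbor Textiles S.p.A. → Crosswind Shipping BV → Slate Manufacturing Inc. (R2): 100% × 31% × 47% × 24% = 3.4968% of Brightpath Services GmbH.
Chain via Meridian Holdings Ltd → Ridgefield Group plc → Ashford Media Ltd (R2): 18% × 75% × 78% × 63% = 6.6339% of Brightpath Services GmbH.
Aggregating (R1): 3.4968% + 6.6339% = 10.1307%.

10.1307%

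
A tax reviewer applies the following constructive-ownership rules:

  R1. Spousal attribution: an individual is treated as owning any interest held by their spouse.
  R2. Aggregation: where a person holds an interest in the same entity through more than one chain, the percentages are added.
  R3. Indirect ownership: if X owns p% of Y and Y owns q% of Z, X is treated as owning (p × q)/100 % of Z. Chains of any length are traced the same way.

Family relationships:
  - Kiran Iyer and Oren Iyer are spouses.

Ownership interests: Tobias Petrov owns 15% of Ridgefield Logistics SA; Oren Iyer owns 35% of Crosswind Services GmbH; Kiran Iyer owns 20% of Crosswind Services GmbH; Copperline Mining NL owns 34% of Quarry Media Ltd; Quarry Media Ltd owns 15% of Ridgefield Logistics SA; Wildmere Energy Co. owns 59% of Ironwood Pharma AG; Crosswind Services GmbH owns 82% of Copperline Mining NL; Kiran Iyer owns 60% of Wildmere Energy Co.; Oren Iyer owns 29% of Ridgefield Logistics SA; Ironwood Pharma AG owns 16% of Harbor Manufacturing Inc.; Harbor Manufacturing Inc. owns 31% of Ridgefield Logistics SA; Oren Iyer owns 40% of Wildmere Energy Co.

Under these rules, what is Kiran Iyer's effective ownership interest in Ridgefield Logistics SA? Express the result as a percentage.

34.2265%

By spousal attribution (R1), Kiran Iyer is treated as also owning Oren Iyer's interest in Crosswind Services GmbH, giving 20% + 35% = 55%.
By spousal attribution (R1), Kiran Iyer is treated as also owning Oren Iyer's interest in Wildmere Energy Co, giving 60% + 40% = 100%.
By spousal attribution (R1), Kiran Iyer is treated as owning Oren Iyer's 29% interest in Ridgefield Logistics SA.
Chain via Crosswind Services GmbH → Copperline Mining NL → Quarry Media Ltd (R3): 55% × 82% × 34% × 15% = 2.3001% of Ridgefield Logistics SA.
Chain via Wildmere Energy Co. → Ironwood Pharma AG → Harbor Manufacturing Inc. (R3): 100% × 59% × 16% × 31% = 2.9264% of Ridgefield Logistics SA.
Direct interest in Ridgefield Logistics SA: 29%.
Aggregating (R2): 2.3001% + 2.9264% + 29% = 34.2265%.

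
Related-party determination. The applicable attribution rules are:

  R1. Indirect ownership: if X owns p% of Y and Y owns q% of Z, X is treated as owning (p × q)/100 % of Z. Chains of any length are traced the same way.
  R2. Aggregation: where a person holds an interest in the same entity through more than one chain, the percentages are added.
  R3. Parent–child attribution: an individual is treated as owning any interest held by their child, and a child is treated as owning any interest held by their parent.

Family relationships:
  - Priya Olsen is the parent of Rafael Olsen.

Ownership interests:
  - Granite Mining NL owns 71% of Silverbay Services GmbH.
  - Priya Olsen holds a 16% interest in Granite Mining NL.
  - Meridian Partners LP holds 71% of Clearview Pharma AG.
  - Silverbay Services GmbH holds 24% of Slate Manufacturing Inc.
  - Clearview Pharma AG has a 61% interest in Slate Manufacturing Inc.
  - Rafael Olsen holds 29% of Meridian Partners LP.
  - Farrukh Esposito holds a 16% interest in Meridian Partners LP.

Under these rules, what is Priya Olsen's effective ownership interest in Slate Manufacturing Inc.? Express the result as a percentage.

By parent–child attribution (R3), Priya Olsen is treated as owning Rafael Olsen's 29% interest in Meridian Partners LP.
Chain via Granite Mining NL → Silverbay Services GmbH (R1): 16% × 71% × 24% = 2.7264% of Slate Manufacturing Inc.
Chain via Meridian Partners LP → Clearview Pharma AG (R1): 29% × 71% × 61% = 12.5599% of Slate Manufacturing Inc.
Aggregating (R2): 2.7264% + 12.5599% = 15.2863%.

15.2863%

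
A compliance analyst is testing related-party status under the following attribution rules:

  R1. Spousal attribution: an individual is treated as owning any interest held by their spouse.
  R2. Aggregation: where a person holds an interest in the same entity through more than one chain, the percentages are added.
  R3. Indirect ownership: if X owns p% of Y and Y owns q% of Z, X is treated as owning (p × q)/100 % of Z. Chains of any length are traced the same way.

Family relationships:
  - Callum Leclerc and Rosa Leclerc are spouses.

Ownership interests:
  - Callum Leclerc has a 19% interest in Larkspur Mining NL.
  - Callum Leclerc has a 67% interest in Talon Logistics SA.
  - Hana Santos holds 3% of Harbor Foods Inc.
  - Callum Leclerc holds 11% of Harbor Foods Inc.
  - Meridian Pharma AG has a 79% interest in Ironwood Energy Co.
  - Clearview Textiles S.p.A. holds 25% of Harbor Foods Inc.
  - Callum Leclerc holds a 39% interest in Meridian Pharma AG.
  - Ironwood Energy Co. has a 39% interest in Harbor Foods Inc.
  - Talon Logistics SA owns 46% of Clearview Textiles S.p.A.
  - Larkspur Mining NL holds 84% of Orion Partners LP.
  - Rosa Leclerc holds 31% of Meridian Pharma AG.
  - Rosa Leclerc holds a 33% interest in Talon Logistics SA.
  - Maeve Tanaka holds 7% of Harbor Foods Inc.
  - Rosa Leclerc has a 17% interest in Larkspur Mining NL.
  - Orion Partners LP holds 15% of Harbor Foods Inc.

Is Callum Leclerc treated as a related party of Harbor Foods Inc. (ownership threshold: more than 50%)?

By spousal attribution (R1), Callum Leclerc is treated as also owning Rosa Leclerc's interest in Talon Logistics SA, giving 67% + 33% = 100%.
By spousal attribution (R1), Callum Leclerc is treated as also owning Rosa Leclerc's interest in Meridian Pharma AG, giving 39% + 31% = 70%.
By spousal attribution (R1), Callum Leclerc is treated as also owning Rosa Leclerc's interest in Larkspur Mining NL, giving 19% + 17% = 36%.
Chain via Talon Logistics SA → Clearview Textiles S.p.A. (R3): 100% × 46% × 25% = 11.5% of Harbor Foods Inc.
Chain via Meridian Pharma AG → Ironwood Energy Co. (R3): 70% × 79% × 39% = 21.567% of Harbor Foods Inc.
Chain via Larkspur Mining NL → Orion Partners LP (R3): 36% × 84% × 15% = 4.536% of Harbor Foods Inc.
Direct interest in Harbor Foods Inc: 11%.
Aggregating (R2): 11.5% + 21.567% + 4.536% + 11% = 48.603%.
48.603% does not exceed the 50% threshold, so Callum is not a related party to Harbor Foods Inc.

No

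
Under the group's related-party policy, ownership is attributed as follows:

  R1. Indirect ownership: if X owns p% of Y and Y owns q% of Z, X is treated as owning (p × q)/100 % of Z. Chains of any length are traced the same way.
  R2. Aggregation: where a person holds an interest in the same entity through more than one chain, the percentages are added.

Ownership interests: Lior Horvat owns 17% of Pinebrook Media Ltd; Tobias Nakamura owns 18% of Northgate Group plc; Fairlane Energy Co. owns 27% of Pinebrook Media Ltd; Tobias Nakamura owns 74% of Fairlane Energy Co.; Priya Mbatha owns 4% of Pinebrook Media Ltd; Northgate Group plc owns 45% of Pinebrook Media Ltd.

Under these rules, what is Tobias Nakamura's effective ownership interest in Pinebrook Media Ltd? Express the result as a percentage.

28.08%

Chain via Northgate Group plc (R1): 18% × 45% = 8.1% of Pinebrook Media Ltd.
Chain via Fairlane Energy Co. (R1): 74% × 27% = 19.98% of Pinebrook Media Ltd.
Aggregating (R2): 8.1% + 19.98% = 28.08%.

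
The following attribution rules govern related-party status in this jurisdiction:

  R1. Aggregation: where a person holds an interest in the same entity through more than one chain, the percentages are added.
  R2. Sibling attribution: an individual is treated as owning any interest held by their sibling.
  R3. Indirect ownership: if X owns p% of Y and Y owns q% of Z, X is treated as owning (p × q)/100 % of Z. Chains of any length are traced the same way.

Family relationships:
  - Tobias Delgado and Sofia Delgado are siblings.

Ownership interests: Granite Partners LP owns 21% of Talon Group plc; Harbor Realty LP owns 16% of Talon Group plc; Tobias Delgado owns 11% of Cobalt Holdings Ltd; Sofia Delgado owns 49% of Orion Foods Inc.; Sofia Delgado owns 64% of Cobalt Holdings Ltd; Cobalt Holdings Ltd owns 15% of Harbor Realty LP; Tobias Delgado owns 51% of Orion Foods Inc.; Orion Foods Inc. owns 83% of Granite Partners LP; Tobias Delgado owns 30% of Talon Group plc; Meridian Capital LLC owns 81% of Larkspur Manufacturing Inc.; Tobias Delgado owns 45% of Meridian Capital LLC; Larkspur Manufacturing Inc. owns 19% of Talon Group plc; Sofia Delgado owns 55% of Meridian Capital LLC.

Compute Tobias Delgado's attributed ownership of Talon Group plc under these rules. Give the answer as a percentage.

64.62%

By sibling attribution (R2), Tobias Delgado is treated as also owning Sofia Delgado's interest in Meridian Capital LLC, giving 45% + 55% = 100%.
By sibling attribution (R2), Tobias Delgado is treated as also owning Sofia Delgado's interest in Cobalt Holdings Ltd, giving 11% + 64% = 75%.
By sibling attribution (R2), Tobias Delgado is treated as also owning Sofia Delgado's interest in Orion Foods Inc, giving 51% + 49% = 100%.
Chain via Meridian Capital LLC → Larkspur Manufacturing Inc. (R3): 100% × 81% × 19% = 15.39% of Talon Group plc.
Chain via Cobalt Holdings Ltd → Harbor Realty LP (R3): 75% × 15% × 16% = 1.8% of Talon Group plc.
Chain via Orion Foods Inc. → Granite Partners LP (R3): 100% × 83% × 21% = 17.43% of Talon Group plc.
Direct interest in Talon Group plc: 30%.
Aggregating (R1): 15.39% + 1.8% + 17.43% + 30% = 64.62%.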